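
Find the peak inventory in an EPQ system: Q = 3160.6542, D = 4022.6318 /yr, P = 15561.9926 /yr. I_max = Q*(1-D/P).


D/P = 0.2585
1 - D/P = 0.7415
I_max = 3160.6542 * 0.7415 = 2343.6542

2343.6542 units


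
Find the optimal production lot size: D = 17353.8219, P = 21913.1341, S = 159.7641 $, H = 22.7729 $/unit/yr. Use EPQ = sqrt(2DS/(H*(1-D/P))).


1 - D/P = 1 - 0.7919 = 0.2081
H*(1-D/P) = 4.7382
2DS = 5545035.4748
EPQ = sqrt(1170283.6961) = 1081.7965

1081.7965 units


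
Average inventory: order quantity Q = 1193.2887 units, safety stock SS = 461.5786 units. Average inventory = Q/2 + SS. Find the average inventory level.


Q/2 = 596.6444
Avg = 596.6444 + 461.5786 = 1058.2230

1058.2230 units


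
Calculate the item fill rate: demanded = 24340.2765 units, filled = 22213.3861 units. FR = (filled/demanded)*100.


FR = 22213.3861 / 24340.2765 * 100 = 91.2618

91.2618%


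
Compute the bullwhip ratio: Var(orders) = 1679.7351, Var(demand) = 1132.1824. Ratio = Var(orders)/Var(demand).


BW = 1679.7351 / 1132.1824 = 1.4836

1.4836


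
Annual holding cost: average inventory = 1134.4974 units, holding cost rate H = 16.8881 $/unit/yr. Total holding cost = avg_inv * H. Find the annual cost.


Cost = 1134.4974 * 16.8881 = 19159.5055

19159.5055 $/yr


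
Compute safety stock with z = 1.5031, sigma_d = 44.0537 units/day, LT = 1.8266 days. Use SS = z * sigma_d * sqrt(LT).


sqrt(LT) = sqrt(1.8266) = 1.3515
SS = 1.5031 * 44.0537 * 1.3515 = 89.4936

89.4936 units


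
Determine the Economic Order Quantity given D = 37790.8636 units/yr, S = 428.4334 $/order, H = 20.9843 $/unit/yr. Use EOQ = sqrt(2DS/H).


2*D*S = 2 * 37790.8636 * 428.4334 = 32381736.3622
2*D*S/H = 1543141.1275
EOQ = sqrt(1543141.1275) = 1242.2323

1242.2323 units


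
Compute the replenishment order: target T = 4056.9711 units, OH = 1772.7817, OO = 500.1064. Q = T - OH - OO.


Inventory position = OH + OO = 1772.7817 + 500.1064 = 2272.8881
Q = 4056.9711 - 2272.8881 = 1784.0830

1784.0830 units


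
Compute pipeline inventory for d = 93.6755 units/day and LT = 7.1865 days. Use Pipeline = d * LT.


Pipeline = 93.6755 * 7.1865 = 673.1990

673.1990 units


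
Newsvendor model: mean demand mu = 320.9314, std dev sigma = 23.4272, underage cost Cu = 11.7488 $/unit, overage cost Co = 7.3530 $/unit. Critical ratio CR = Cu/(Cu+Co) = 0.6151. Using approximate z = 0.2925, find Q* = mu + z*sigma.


CR = Cu/(Cu+Co) = 11.7488/(11.7488+7.3530) = 0.6151
z = 0.2925
Q* = 320.9314 + 0.2925 * 23.4272 = 327.7839

327.7839 units


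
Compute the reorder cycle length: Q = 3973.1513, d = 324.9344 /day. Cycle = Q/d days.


Cycle = 3973.1513 / 324.9344 = 12.2275

12.2275 days


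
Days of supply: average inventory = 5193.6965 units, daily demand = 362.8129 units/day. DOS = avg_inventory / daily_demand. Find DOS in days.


DOS = 5193.6965 / 362.8129 = 14.3151

14.3151 days


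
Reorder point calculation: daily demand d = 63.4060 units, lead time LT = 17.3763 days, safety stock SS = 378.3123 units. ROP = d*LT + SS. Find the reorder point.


d*LT = 63.4060 * 17.3763 = 1101.7617
ROP = 1101.7617 + 378.3123 = 1480.0740

1480.0740 units


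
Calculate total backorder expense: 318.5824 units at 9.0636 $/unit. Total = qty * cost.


Total = 318.5824 * 9.0636 = 2887.5034

2887.5034 $


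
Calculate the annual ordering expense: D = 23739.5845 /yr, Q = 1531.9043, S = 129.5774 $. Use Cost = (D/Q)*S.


Number of orders = D/Q = 15.4968
Cost = 15.4968 * 129.5774 = 2008.0325

2008.0325 $/yr


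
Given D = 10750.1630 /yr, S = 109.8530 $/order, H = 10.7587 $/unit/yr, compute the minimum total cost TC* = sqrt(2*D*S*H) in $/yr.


2*D*S*H = 25410707.9201
TC* = sqrt(25410707.9201) = 5040.9035

5040.9035 $/yr


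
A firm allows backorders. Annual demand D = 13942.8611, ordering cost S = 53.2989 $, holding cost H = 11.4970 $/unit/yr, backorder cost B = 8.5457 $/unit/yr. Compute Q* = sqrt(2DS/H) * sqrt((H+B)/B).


sqrt(2DS/H) = 359.5488
sqrt((H+B)/B) = 1.5315
Q* = 359.5488 * 1.5315 = 550.6328

550.6328 units


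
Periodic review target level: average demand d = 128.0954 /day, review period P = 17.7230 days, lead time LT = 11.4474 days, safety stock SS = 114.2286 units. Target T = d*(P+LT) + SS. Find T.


P + LT = 29.1704
d*(P+LT) = 128.0954 * 29.1704 = 3736.5941
T = 3736.5941 + 114.2286 = 3850.8227

3850.8227 units


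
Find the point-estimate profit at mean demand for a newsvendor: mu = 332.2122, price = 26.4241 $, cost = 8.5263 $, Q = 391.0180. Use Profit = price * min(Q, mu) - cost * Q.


Sales at mu = min(391.0180, 332.2122) = 332.2122
Revenue = 26.4241 * 332.2122 = 8778.4084
Total cost = 8.5263 * 391.0180 = 3333.9368
Profit = 8778.4084 - 3333.9368 = 5444.4716

5444.4716 $


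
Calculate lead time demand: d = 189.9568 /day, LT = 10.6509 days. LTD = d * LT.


LTD = 189.9568 * 10.6509 = 2023.2109

2023.2109 units


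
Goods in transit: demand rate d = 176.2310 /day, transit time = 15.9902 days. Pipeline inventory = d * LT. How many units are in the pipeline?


Pipeline = 176.2310 * 15.9902 = 2817.9689

2817.9689 units


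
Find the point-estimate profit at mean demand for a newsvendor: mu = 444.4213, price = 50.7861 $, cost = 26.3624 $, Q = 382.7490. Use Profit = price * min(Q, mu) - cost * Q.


Sales at mu = min(382.7490, 444.4213) = 382.7490
Revenue = 50.7861 * 382.7490 = 19438.3290
Total cost = 26.3624 * 382.7490 = 10090.1822
Profit = 19438.3290 - 10090.1822 = 9348.1468

9348.1468 $


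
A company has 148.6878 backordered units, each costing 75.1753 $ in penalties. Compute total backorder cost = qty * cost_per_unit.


Total = 148.6878 * 75.1753 = 11177.6500

11177.6500 $


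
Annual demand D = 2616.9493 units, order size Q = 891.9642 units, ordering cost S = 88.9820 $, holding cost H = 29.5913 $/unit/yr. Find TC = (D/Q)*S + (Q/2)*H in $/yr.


Ordering cost = D*S/Q = 261.0658
Holding cost = Q*H/2 = 13197.1901
TC = 261.0658 + 13197.1901 = 13458.2560

13458.2560 $/yr


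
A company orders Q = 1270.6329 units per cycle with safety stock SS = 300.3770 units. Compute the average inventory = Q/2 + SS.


Q/2 = 635.3165
Avg = 635.3165 + 300.3770 = 935.6934

935.6934 units


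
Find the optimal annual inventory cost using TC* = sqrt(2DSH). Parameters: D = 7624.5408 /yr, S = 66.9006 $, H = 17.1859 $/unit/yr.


2*D*S*H = 17532586.1508
TC* = sqrt(17532586.1508) = 4187.1931

4187.1931 $/yr


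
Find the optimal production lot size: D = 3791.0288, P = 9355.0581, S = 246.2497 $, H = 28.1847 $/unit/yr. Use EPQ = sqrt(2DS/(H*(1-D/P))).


1 - D/P = 1 - 0.4052 = 0.5948
H*(1-D/P) = 16.7632
2DS = 1867079.4094
EPQ = sqrt(111379.8051) = 333.7361

333.7361 units


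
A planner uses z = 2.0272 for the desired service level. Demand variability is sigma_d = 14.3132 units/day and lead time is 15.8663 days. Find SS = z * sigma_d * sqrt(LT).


sqrt(LT) = sqrt(15.8663) = 3.9833
SS = 2.0272 * 14.3132 * 3.9833 = 115.5769

115.5769 units


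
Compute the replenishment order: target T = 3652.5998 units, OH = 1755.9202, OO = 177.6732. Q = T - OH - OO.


Inventory position = OH + OO = 1755.9202 + 177.6732 = 1933.5934
Q = 3652.5998 - 1933.5934 = 1719.0064

1719.0064 units


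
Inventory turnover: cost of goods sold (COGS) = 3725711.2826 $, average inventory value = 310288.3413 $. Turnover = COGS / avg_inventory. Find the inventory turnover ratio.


Turnover = 3725711.2826 / 310288.3413 = 12.0073

12.0073


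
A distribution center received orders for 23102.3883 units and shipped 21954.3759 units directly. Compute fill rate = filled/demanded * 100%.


FR = 21954.3759 / 23102.3883 * 100 = 95.0308

95.0308%


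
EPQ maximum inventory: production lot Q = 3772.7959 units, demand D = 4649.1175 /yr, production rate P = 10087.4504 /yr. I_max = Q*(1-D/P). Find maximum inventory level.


D/P = 0.4609
1 - D/P = 0.5391
I_max = 3772.7959 * 0.5391 = 2033.9847

2033.9847 units


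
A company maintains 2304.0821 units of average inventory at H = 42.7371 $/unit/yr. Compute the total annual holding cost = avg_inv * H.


Cost = 2304.0821 * 42.7371 = 98469.7871

98469.7871 $/yr


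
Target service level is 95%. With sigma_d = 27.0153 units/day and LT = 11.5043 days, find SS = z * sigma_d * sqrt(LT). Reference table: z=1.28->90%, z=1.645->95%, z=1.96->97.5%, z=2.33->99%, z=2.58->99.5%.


From the table, SL = 95% corresponds to z = 1.645
sqrt(LT) = sqrt(11.5043) = 3.3918
SS = 1.645 * 27.0153 * 3.3918 = 150.7321

150.7321 units


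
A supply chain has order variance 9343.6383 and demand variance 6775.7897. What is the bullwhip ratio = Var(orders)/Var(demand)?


BW = 9343.6383 / 6775.7897 = 1.3790

1.3790


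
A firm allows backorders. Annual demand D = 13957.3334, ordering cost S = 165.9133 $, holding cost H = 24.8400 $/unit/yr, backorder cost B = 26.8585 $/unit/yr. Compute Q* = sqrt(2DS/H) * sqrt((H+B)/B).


sqrt(2DS/H) = 431.7984
sqrt((H+B)/B) = 1.3874
Q* = 431.7984 * 1.3874 = 599.0721

599.0721 units


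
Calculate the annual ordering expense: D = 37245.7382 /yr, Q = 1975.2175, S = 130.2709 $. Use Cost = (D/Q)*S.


Number of orders = D/Q = 18.8565
Cost = 18.8565 * 130.2709 = 2456.4565

2456.4565 $/yr


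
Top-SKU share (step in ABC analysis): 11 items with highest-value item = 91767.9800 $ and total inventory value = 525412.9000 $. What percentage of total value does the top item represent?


Top item = 91767.9800
Total = 525412.9000
Percentage = 91767.9800 / 525412.9000 * 100 = 17.4659

17.4659%


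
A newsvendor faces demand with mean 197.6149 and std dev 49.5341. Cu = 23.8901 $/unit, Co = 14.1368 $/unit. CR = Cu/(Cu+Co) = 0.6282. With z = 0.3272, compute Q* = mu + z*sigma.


CR = Cu/(Cu+Co) = 23.8901/(23.8901+14.1368) = 0.6282
z = 0.3272
Q* = 197.6149 + 0.3272 * 49.5341 = 213.8225

213.8225 units


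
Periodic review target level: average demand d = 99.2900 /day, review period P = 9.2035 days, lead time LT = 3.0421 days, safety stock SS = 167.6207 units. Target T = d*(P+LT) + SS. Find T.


P + LT = 12.2456
d*(P+LT) = 99.2900 * 12.2456 = 1215.8656
T = 1215.8656 + 167.6207 = 1383.4863

1383.4863 units


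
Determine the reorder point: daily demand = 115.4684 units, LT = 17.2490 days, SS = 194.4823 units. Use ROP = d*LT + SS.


d*LT = 115.4684 * 17.2490 = 1991.7144
ROP = 1991.7144 + 194.4823 = 2186.1967

2186.1967 units


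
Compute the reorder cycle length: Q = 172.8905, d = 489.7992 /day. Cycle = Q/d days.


Cycle = 172.8905 / 489.7992 = 0.3530

0.3530 days


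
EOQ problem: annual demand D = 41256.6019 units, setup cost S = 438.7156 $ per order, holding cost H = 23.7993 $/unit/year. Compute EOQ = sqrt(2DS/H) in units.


2*D*S = 2 * 41256.6019 * 438.7156 = 36199829.7130
2*D*S/H = 1521045.9851
EOQ = sqrt(1521045.9851) = 1233.3069

1233.3069 units


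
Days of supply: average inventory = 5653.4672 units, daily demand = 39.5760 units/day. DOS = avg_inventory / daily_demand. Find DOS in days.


DOS = 5653.4672 / 39.5760 = 142.8509

142.8509 days


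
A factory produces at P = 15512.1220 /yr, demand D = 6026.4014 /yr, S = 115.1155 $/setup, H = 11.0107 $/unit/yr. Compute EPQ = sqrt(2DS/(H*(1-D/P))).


1 - D/P = 1 - 0.3885 = 0.6115
H*(1-D/P) = 6.7331
2DS = 1387464.4207
EPQ = sqrt(206066.6963) = 453.9457

453.9457 units


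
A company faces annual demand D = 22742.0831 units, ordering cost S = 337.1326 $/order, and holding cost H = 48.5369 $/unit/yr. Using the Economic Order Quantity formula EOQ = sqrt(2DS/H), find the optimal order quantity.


2*D*S = 2 * 22742.0831 * 337.1326 = 15334195.2098
2*D*S/H = 315928.6071
EOQ = sqrt(315928.6071) = 562.0753

562.0753 units


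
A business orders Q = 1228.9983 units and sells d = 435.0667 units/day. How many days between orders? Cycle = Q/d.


Cycle = 1228.9983 / 435.0667 = 2.8249

2.8249 days


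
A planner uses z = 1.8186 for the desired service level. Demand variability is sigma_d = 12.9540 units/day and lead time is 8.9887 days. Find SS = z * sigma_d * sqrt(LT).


sqrt(LT) = sqrt(8.9887) = 2.9981
SS = 1.8186 * 12.9540 * 2.9981 = 70.6301

70.6301 units


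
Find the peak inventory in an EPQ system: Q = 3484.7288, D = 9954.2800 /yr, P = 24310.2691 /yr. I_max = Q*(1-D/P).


D/P = 0.4095
1 - D/P = 0.5905
I_max = 3484.7288 * 0.5905 = 2057.8435

2057.8435 units


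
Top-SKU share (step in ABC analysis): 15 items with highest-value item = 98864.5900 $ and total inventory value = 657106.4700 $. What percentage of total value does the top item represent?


Top item = 98864.5900
Total = 657106.4700
Percentage = 98864.5900 / 657106.4700 * 100 = 15.0454

15.0454%


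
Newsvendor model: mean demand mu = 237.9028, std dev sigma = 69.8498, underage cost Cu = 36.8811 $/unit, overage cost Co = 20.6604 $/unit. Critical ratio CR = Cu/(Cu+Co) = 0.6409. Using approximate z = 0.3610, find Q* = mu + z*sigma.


CR = Cu/(Cu+Co) = 36.8811/(36.8811+20.6604) = 0.6409
z = 0.3610
Q* = 237.9028 + 0.3610 * 69.8498 = 263.1186

263.1186 units


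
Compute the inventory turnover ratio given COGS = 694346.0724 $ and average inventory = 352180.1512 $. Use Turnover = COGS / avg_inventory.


Turnover = 694346.0724 / 352180.1512 = 1.9716

1.9716


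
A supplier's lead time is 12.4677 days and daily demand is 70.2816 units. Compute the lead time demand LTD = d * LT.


LTD = 70.2816 * 12.4677 = 876.2499

876.2499 units


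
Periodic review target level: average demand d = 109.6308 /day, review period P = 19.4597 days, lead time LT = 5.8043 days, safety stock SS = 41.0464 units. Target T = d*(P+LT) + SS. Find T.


P + LT = 25.2640
d*(P+LT) = 109.6308 * 25.2640 = 2769.7125
T = 2769.7125 + 41.0464 = 2810.7589

2810.7589 units


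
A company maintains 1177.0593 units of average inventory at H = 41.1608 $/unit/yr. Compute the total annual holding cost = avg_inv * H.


Cost = 1177.0593 * 41.1608 = 48448.7024

48448.7024 $/yr


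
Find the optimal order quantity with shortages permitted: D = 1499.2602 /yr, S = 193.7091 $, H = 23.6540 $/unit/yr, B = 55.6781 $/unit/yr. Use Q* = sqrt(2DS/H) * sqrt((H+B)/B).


sqrt(2DS/H) = 156.7026
sqrt((H+B)/B) = 1.1937
Q* = 156.7026 * 1.1937 = 187.0503

187.0503 units


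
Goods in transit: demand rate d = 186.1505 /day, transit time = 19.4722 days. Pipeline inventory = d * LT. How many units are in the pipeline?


Pipeline = 186.1505 * 19.4722 = 3624.7598

3624.7598 units


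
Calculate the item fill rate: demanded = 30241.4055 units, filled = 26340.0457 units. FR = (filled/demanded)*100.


FR = 26340.0457 / 30241.4055 * 100 = 87.0993

87.0993%


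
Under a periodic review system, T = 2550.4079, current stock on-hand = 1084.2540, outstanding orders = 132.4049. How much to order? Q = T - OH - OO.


Inventory position = OH + OO = 1084.2540 + 132.4049 = 1216.6589
Q = 2550.4079 - 1216.6589 = 1333.7490

1333.7490 units


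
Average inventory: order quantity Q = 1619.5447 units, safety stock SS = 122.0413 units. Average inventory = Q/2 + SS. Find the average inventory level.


Q/2 = 809.7723
Avg = 809.7723 + 122.0413 = 931.8136

931.8136 units


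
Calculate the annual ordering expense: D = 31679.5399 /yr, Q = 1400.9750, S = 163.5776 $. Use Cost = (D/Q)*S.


Number of orders = D/Q = 22.6125
Cost = 22.6125 * 163.5776 = 3698.8976

3698.8976 $/yr


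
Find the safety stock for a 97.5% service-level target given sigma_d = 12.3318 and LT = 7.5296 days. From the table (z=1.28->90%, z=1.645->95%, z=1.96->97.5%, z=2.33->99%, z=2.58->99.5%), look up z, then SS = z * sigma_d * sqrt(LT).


From the table, SL = 97.5% corresponds to z = 1.96
sqrt(LT) = sqrt(7.5296) = 2.7440
SS = 1.96 * 12.3318 * 2.7440 = 66.3237

66.3237 units


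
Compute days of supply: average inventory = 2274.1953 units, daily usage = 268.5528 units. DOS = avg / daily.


DOS = 2274.1953 / 268.5528 = 8.4683

8.4683 days


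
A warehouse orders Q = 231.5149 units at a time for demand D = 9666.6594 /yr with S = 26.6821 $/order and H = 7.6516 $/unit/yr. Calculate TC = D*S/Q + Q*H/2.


Ordering cost = D*S/Q = 1114.0828
Holding cost = Q*H/2 = 885.7297
TC = 1114.0828 + 885.7297 = 1999.8125

1999.8125 $/yr


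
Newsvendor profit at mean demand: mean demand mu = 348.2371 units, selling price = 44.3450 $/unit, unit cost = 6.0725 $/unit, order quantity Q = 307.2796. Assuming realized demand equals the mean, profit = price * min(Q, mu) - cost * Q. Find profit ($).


Sales at mu = min(307.2796, 348.2371) = 307.2796
Revenue = 44.3450 * 307.2796 = 13626.3139
Total cost = 6.0725 * 307.2796 = 1865.9554
Profit = 13626.3139 - 1865.9554 = 11760.3585

11760.3585 $


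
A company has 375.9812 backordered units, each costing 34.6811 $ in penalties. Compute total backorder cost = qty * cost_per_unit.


Total = 375.9812 * 34.6811 = 13039.4416

13039.4416 $


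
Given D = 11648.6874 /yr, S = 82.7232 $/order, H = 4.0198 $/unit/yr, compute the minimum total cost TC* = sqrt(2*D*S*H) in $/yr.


2*D*S*H = 7747092.8014
TC* = sqrt(7747092.8014) = 2783.3600

2783.3600 $/yr


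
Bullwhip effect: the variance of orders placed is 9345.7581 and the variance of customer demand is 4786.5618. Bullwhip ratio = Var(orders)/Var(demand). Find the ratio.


BW = 9345.7581 / 4786.5618 = 1.9525

1.9525


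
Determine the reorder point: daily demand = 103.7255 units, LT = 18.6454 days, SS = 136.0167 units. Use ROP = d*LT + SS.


d*LT = 103.7255 * 18.6454 = 1934.0034
ROP = 1934.0034 + 136.0167 = 2070.0201

2070.0201 units


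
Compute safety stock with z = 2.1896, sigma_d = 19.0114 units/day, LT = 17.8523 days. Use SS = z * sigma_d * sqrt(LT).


sqrt(LT) = sqrt(17.8523) = 4.2252
SS = 2.1896 * 19.0114 * 4.2252 = 175.8839

175.8839 units


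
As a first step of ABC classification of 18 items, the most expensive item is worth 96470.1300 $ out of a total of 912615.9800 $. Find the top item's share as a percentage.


Top item = 96470.1300
Total = 912615.9800
Percentage = 96470.1300 / 912615.9800 * 100 = 10.5707

10.5707%


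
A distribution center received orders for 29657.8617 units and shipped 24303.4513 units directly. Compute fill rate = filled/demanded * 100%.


FR = 24303.4513 / 29657.8617 * 100 = 81.9461

81.9461%


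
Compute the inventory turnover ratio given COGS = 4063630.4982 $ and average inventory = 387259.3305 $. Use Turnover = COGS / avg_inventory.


Turnover = 4063630.4982 / 387259.3305 = 10.4933

10.4933


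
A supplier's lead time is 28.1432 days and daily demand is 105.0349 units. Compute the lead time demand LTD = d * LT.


LTD = 105.0349 * 28.1432 = 2956.0182

2956.0182 units


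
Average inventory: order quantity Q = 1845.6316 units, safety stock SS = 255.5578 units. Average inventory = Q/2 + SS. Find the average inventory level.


Q/2 = 922.8158
Avg = 922.8158 + 255.5578 = 1178.3736

1178.3736 units


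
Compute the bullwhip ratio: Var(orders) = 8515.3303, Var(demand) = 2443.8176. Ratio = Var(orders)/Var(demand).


BW = 8515.3303 / 2443.8176 = 3.4844

3.4844


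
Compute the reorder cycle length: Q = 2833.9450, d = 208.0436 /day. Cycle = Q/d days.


Cycle = 2833.9450 / 208.0436 = 13.6219

13.6219 days


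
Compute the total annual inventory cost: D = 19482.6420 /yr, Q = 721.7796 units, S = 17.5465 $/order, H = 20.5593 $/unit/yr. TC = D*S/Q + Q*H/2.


Ordering cost = D*S/Q = 473.6241
Holding cost = Q*H/2 = 7419.6417
TC = 473.6241 + 7419.6417 = 7893.2657

7893.2657 $/yr


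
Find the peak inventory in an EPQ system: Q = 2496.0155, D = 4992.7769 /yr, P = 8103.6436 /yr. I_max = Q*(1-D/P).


D/P = 0.6161
1 - D/P = 0.3839
I_max = 2496.0155 * 0.3839 = 958.1827

958.1827 units


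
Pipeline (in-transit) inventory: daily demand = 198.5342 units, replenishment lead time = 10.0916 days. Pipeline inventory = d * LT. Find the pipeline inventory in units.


Pipeline = 198.5342 * 10.0916 = 2003.5277

2003.5277 units


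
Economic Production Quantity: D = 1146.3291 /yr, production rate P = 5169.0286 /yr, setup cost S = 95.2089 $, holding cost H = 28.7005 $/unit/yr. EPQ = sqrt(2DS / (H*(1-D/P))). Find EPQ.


1 - D/P = 1 - 0.2218 = 0.7782
H*(1-D/P) = 22.3356
2DS = 218281.4653
EPQ = sqrt(9772.7939) = 98.8574

98.8574 units


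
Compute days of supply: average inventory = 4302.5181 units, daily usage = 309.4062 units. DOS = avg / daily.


DOS = 4302.5181 / 309.4062 = 13.9057

13.9057 days


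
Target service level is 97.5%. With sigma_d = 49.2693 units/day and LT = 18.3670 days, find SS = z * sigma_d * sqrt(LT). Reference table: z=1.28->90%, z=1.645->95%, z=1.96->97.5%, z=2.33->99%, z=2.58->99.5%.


From the table, SL = 97.5% corresponds to z = 1.96
sqrt(LT) = sqrt(18.3670) = 4.2857
SS = 1.96 * 49.2693 * 4.2857 = 413.8582

413.8582 units


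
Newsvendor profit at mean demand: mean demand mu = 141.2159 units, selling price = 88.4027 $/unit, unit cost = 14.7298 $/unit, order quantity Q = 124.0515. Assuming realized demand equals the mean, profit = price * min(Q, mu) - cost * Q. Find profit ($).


Sales at mu = min(124.0515, 141.2159) = 124.0515
Revenue = 88.4027 * 124.0515 = 10966.4875
Total cost = 14.7298 * 124.0515 = 1827.2538
Profit = 10966.4875 - 1827.2538 = 9139.2338

9139.2338 $


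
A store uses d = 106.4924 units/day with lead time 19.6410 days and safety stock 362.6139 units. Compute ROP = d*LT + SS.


d*LT = 106.4924 * 19.6410 = 2091.6172
ROP = 2091.6172 + 362.6139 = 2454.2311

2454.2311 units


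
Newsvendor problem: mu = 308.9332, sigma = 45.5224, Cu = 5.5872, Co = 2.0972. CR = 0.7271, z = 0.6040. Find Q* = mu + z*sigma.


CR = Cu/(Cu+Co) = 5.5872/(5.5872+2.0972) = 0.7271
z = 0.6040
Q* = 308.9332 + 0.6040 * 45.5224 = 336.4287

336.4287 units


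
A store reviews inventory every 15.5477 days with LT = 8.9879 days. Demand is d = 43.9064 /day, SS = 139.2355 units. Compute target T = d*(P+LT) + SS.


P + LT = 24.5356
d*(P+LT) = 43.9064 * 24.5356 = 1077.2699
T = 1077.2699 + 139.2355 = 1216.5054

1216.5054 units


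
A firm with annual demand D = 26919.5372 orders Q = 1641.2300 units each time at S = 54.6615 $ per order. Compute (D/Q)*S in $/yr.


Number of orders = D/Q = 16.4021
Cost = 16.4021 * 54.6615 = 896.5607

896.5607 $/yr


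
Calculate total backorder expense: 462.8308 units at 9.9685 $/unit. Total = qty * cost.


Total = 462.8308 * 9.9685 = 4613.7288

4613.7288 $


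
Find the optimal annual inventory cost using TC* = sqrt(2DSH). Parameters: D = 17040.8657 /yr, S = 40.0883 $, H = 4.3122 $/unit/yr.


2*D*S*H = 5891666.8932
TC* = sqrt(5891666.8932) = 2427.2756

2427.2756 $/yr


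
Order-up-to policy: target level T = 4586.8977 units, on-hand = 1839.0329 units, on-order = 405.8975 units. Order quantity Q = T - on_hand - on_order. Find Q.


Inventory position = OH + OO = 1839.0329 + 405.8975 = 2244.9304
Q = 4586.8977 - 2244.9304 = 2341.9673

2341.9673 units


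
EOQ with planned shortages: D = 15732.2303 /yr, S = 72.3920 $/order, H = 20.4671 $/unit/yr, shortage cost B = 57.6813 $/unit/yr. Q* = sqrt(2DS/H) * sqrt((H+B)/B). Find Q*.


sqrt(2DS/H) = 333.6009
sqrt((H+B)/B) = 1.1640
Q* = 333.6009 * 1.1640 = 388.3022

388.3022 units


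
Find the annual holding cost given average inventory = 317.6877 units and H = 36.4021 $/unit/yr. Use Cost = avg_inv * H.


Cost = 317.6877 * 36.4021 = 11564.4994

11564.4994 $/yr


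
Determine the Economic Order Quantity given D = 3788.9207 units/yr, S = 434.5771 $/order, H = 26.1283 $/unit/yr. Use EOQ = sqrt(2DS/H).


2*D*S = 2 * 3788.9207 * 434.5771 = 3293156.3399
2*D*S/H = 126037.9106
EOQ = sqrt(126037.9106) = 355.0182

355.0182 units


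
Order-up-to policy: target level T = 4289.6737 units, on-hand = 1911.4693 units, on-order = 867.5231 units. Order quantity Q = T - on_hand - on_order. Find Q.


Inventory position = OH + OO = 1911.4693 + 867.5231 = 2778.9924
Q = 4289.6737 - 2778.9924 = 1510.6813

1510.6813 units


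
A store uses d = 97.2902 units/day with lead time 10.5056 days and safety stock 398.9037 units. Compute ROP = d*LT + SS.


d*LT = 97.2902 * 10.5056 = 1022.0919
ROP = 1022.0919 + 398.9037 = 1420.9956

1420.9956 units


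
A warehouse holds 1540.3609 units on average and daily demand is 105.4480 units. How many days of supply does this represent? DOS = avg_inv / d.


DOS = 1540.3609 / 105.4480 = 14.6078

14.6078 days


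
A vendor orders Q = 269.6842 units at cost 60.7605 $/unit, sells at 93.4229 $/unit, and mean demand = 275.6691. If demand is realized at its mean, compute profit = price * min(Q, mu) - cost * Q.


Sales at mu = min(269.6842, 275.6691) = 269.6842
Revenue = 93.4229 * 269.6842 = 25194.6800
Total cost = 60.7605 * 269.6842 = 16386.1468
Profit = 25194.6800 - 16386.1468 = 8808.5332

8808.5332 $


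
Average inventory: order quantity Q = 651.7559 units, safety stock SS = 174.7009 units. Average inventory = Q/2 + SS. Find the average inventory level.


Q/2 = 325.8779
Avg = 325.8779 + 174.7009 = 500.5788

500.5788 units


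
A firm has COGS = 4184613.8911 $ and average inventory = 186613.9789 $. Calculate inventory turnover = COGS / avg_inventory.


Turnover = 4184613.8911 / 186613.9789 = 22.4239

22.4239


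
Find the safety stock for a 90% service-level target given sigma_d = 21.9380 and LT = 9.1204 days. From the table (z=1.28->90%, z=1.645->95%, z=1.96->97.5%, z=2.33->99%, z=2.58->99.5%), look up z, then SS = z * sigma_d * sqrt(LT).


From the table, SL = 90% corresponds to z = 1.28
sqrt(LT) = sqrt(9.1204) = 3.0200
SS = 1.28 * 21.9380 * 3.0200 = 84.8035

84.8035 units


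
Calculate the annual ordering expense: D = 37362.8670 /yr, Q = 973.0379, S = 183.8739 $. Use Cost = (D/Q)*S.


Number of orders = D/Q = 38.3982
Cost = 38.3982 * 183.8739 = 7060.4198

7060.4198 $/yr


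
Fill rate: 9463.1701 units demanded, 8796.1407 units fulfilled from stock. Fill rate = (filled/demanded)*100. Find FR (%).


FR = 8796.1407 / 9463.1701 * 100 = 92.9513

92.9513%


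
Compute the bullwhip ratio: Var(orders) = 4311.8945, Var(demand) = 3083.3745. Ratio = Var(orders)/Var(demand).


BW = 4311.8945 / 3083.3745 = 1.3984

1.3984


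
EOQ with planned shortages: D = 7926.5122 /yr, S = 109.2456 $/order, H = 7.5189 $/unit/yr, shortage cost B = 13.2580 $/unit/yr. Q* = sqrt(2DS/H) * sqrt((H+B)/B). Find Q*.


sqrt(2DS/H) = 479.9333
sqrt((H+B)/B) = 1.2518
Q* = 479.9333 * 1.2518 = 600.8032

600.8032 units


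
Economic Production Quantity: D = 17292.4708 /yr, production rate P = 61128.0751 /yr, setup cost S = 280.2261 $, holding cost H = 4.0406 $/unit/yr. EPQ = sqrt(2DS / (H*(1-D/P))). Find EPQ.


1 - D/P = 1 - 0.2829 = 0.7171
H*(1-D/P) = 2.8976
2DS = 9691603.3033
EPQ = sqrt(3344748.6882) = 1828.8654

1828.8654 units


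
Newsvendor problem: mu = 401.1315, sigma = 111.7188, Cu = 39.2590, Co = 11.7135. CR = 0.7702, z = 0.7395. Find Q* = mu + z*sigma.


CR = Cu/(Cu+Co) = 39.2590/(39.2590+11.7135) = 0.7702
z = 0.7395
Q* = 401.1315 + 0.7395 * 111.7188 = 483.7476

483.7476 units


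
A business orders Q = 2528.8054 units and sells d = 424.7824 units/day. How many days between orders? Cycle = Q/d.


Cycle = 2528.8054 / 424.7824 = 5.9532

5.9532 days


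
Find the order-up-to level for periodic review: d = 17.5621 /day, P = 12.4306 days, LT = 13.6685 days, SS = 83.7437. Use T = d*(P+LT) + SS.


P + LT = 26.0991
d*(P+LT) = 17.5621 * 26.0991 = 458.3550
T = 458.3550 + 83.7437 = 542.0987

542.0987 units


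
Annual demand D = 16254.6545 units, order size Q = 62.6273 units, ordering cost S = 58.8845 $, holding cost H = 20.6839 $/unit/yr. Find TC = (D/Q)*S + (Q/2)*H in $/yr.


Ordering cost = D*S/Q = 15283.2264
Holding cost = Q*H/2 = 647.6884
TC = 15283.2264 + 647.6884 = 15930.9148

15930.9148 $/yr


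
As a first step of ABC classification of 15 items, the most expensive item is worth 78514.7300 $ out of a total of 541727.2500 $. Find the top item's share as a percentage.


Top item = 78514.7300
Total = 541727.2500
Percentage = 78514.7300 / 541727.2500 * 100 = 14.4934

14.4934%


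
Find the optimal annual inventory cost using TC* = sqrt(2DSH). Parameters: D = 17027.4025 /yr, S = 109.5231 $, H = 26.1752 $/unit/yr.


2*D*S*H = 97627941.9758
TC* = sqrt(97627941.9758) = 9880.6853

9880.6853 $/yr


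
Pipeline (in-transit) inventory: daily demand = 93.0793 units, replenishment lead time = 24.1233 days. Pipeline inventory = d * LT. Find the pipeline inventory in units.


Pipeline = 93.0793 * 24.1233 = 2245.3799

2245.3799 units


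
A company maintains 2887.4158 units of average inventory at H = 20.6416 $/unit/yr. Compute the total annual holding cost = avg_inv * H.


Cost = 2887.4158 * 20.6416 = 59600.8820

59600.8820 $/yr


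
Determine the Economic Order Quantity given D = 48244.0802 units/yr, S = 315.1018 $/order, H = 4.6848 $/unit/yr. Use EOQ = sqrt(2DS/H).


2*D*S = 2 * 48244.0802 * 315.1018 = 30403593.0207
2*D*S/H = 6489837.9911
EOQ = sqrt(6489837.9911) = 2547.5160

2547.5160 units


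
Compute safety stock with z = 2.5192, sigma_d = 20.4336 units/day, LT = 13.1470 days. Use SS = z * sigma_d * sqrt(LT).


sqrt(LT) = sqrt(13.1470) = 3.6259
SS = 2.5192 * 20.4336 * 3.6259 = 186.6469

186.6469 units


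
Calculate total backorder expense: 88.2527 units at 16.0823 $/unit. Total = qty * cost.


Total = 88.2527 * 16.0823 = 1419.3064

1419.3064 $


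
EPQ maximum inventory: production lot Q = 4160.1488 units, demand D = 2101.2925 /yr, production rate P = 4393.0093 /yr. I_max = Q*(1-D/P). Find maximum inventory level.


D/P = 0.4783
1 - D/P = 0.5217
I_max = 4160.1488 * 0.5217 = 2170.2396

2170.2396 units


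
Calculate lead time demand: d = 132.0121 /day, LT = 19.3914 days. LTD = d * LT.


LTD = 132.0121 * 19.3914 = 2559.8994

2559.8994 units


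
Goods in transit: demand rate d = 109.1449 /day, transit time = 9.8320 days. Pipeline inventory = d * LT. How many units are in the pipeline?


Pipeline = 109.1449 * 9.8320 = 1073.1127

1073.1127 units


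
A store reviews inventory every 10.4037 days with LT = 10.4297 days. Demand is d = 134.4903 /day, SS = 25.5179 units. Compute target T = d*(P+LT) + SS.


P + LT = 20.8334
d*(P+LT) = 134.4903 * 20.8334 = 2801.8902
T = 2801.8902 + 25.5179 = 2827.4081

2827.4081 units


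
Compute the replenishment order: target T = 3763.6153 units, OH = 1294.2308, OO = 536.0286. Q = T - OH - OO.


Inventory position = OH + OO = 1294.2308 + 536.0286 = 1830.2594
Q = 3763.6153 - 1830.2594 = 1933.3559

1933.3559 units


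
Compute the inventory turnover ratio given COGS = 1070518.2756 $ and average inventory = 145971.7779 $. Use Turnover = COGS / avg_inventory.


Turnover = 1070518.2756 / 145971.7779 = 7.3337

7.3337


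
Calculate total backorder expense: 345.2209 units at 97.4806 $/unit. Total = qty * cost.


Total = 345.2209 * 97.4806 = 33652.3405

33652.3405 $


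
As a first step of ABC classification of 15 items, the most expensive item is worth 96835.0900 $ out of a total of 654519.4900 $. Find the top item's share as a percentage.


Top item = 96835.0900
Total = 654519.4900
Percentage = 96835.0900 / 654519.4900 * 100 = 14.7948

14.7948%


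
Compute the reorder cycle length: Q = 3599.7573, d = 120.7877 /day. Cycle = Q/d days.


Cycle = 3599.7573 / 120.7877 = 29.8023

29.8023 days


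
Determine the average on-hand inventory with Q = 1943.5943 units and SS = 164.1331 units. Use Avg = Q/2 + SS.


Q/2 = 971.7971
Avg = 971.7971 + 164.1331 = 1135.9302

1135.9302 units


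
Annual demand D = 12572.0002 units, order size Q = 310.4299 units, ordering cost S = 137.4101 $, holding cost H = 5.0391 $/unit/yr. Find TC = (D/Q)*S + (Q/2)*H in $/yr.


Ordering cost = D*S/Q = 5564.9272
Holding cost = Q*H/2 = 782.1437
TC = 5564.9272 + 782.1437 = 6347.0709

6347.0709 $/yr


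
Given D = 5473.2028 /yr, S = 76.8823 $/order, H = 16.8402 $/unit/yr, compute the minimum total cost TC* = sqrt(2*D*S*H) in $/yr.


2*D*S*H = 14172457.0101
TC* = sqrt(14172457.0101) = 3764.6324

3764.6324 $/yr


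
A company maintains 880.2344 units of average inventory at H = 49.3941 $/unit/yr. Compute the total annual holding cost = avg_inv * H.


Cost = 880.2344 * 49.3941 = 43478.3860

43478.3860 $/yr


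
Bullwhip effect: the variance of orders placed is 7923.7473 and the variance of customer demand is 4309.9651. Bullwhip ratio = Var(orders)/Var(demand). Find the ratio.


BW = 7923.7473 / 4309.9651 = 1.8385

1.8385


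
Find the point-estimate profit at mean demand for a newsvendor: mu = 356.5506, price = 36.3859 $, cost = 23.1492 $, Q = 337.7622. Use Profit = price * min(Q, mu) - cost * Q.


Sales at mu = min(337.7622, 356.5506) = 337.7622
Revenue = 36.3859 * 337.7622 = 12289.7816
Total cost = 23.1492 * 337.7622 = 7818.9247
Profit = 12289.7816 - 7818.9247 = 4470.8569

4470.8569 $


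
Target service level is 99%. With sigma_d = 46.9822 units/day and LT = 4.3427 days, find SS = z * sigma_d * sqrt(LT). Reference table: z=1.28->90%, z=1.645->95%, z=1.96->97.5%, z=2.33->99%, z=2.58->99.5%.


From the table, SL = 99% corresponds to z = 2.33
sqrt(LT) = sqrt(4.3427) = 2.0839
SS = 2.33 * 46.9822 * 2.0839 = 228.1231

228.1231 units


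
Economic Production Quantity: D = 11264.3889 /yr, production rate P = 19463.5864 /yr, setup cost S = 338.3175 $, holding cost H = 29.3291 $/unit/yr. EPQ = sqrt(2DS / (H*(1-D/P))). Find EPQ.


1 - D/P = 1 - 0.5787 = 0.4213
H*(1-D/P) = 12.3551
2DS = 7621879.7834
EPQ = sqrt(616900.1528) = 785.4299

785.4299 units


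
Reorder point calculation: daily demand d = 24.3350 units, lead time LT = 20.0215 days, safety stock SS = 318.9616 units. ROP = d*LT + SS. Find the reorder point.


d*LT = 24.3350 * 20.0215 = 487.2232
ROP = 487.2232 + 318.9616 = 806.1848

806.1848 units


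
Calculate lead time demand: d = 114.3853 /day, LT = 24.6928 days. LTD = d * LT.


LTD = 114.3853 * 24.6928 = 2824.4933

2824.4933 units


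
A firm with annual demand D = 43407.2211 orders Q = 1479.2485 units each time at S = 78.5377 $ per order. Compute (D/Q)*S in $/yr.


Number of orders = D/Q = 29.3441
Cost = 29.3441 * 78.5377 = 2304.6184

2304.6184 $/yr


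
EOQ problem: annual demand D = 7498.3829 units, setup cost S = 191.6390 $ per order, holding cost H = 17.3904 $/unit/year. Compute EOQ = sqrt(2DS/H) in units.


2*D*S = 2 * 7498.3829 * 191.6390 = 2873965.2011
2*D*S/H = 165261.5927
EOQ = sqrt(165261.5927) = 406.5238

406.5238 units


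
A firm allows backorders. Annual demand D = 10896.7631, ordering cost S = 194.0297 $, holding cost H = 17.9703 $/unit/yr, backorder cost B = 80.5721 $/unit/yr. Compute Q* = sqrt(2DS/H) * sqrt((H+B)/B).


sqrt(2DS/H) = 485.0876
sqrt((H+B)/B) = 1.1059
Q* = 485.0876 * 1.1059 = 536.4626

536.4626 units


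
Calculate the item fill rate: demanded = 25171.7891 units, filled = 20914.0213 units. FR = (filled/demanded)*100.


FR = 20914.0213 / 25171.7891 * 100 = 83.0852

83.0852%


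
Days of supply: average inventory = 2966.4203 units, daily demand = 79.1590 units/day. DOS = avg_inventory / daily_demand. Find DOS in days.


DOS = 2966.4203 / 79.1590 = 37.4742

37.4742 days


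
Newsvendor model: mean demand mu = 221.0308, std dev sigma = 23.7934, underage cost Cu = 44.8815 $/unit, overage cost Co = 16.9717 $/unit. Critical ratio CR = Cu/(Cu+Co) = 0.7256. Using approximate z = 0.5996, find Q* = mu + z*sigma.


CR = Cu/(Cu+Co) = 44.8815/(44.8815+16.9717) = 0.7256
z = 0.5996
Q* = 221.0308 + 0.5996 * 23.7934 = 235.2973

235.2973 units


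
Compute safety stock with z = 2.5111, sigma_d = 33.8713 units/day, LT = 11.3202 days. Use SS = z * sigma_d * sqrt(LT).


sqrt(LT) = sqrt(11.3202) = 3.3646
SS = 2.5111 * 33.8713 * 3.3646 = 286.1692

286.1692 units


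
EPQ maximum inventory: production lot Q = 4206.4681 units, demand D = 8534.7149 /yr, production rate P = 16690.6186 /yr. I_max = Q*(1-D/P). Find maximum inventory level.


D/P = 0.5113
1 - D/P = 0.4887
I_max = 4206.4681 * 0.4887 = 2055.4989

2055.4989 units


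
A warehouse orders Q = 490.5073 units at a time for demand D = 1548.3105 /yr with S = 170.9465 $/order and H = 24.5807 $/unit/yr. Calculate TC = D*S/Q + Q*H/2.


Ordering cost = D*S/Q = 539.6011
Holding cost = Q*H/2 = 6028.5064
TC = 539.6011 + 6028.5064 = 6568.1075

6568.1075 $/yr


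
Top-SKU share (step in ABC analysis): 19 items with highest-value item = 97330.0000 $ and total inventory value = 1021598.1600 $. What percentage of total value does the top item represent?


Top item = 97330.0000
Total = 1021598.1600
Percentage = 97330.0000 / 1021598.1600 * 100 = 9.5272

9.5272%


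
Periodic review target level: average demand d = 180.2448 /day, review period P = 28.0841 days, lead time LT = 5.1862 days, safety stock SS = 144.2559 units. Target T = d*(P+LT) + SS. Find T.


P + LT = 33.2703
d*(P+LT) = 180.2448 * 33.2703 = 5996.7986
T = 5996.7986 + 144.2559 = 6141.0545

6141.0545 units


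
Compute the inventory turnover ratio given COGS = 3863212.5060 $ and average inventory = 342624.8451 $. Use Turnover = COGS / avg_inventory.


Turnover = 3863212.5060 / 342624.8451 = 11.2753

11.2753


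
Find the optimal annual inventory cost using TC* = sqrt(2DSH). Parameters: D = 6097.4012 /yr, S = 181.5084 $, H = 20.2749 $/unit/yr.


2*D*S*H = 44877661.3377
TC* = sqrt(44877661.3377) = 6699.0791

6699.0791 $/yr


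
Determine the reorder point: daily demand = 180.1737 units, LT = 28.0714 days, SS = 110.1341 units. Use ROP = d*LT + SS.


d*LT = 180.1737 * 28.0714 = 5057.7280
ROP = 5057.7280 + 110.1341 = 5167.8621

5167.8621 units


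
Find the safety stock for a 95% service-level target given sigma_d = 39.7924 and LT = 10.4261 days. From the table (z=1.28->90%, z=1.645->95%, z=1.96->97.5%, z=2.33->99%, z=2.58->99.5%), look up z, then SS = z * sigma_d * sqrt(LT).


From the table, SL = 95% corresponds to z = 1.645
sqrt(LT) = sqrt(10.4261) = 3.2289
SS = 1.645 * 39.7924 * 3.2289 = 211.3620

211.3620 units


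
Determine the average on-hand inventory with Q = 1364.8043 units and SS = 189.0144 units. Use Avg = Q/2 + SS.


Q/2 = 682.4022
Avg = 682.4022 + 189.0144 = 871.4166

871.4166 units


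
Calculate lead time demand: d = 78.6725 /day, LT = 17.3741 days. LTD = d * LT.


LTD = 78.6725 * 17.3741 = 1366.8639

1366.8639 units


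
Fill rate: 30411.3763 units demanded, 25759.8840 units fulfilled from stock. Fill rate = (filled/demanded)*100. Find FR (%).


FR = 25759.8840 / 30411.3763 * 100 = 84.7048

84.7048%


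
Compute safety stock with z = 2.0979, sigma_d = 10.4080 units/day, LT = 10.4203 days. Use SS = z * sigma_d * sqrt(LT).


sqrt(LT) = sqrt(10.4203) = 3.2280
SS = 2.0979 * 10.4080 * 3.2280 = 70.4843

70.4843 units


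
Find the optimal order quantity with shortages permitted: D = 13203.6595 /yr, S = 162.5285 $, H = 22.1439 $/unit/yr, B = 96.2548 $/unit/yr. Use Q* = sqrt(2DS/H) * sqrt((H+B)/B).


sqrt(2DS/H) = 440.2505
sqrt((H+B)/B) = 1.1091
Q* = 440.2505 * 1.1091 = 488.2724

488.2724 units


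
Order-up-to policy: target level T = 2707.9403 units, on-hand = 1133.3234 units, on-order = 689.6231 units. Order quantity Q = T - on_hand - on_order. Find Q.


Inventory position = OH + OO = 1133.3234 + 689.6231 = 1822.9465
Q = 2707.9403 - 1822.9465 = 884.9938

884.9938 units


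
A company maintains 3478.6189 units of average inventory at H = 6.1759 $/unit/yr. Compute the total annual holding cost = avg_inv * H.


Cost = 3478.6189 * 6.1759 = 21483.6025

21483.6025 $/yr


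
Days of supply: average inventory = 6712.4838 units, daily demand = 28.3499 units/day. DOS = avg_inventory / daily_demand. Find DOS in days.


DOS = 6712.4838 / 28.3499 = 236.7728

236.7728 days


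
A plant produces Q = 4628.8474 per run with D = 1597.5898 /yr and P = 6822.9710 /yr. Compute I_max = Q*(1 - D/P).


D/P = 0.2341
1 - D/P = 0.7659
I_max = 4628.8474 * 0.7659 = 3545.0088

3545.0088 units
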